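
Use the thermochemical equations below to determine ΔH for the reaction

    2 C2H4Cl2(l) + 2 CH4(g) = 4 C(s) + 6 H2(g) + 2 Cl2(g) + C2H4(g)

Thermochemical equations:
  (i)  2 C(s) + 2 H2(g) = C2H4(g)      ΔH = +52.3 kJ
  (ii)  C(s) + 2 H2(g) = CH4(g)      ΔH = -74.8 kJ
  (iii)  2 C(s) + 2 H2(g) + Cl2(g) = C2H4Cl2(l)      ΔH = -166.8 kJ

(i) as written: +52.3 kJ
(ii) reversed and × 2: (-2)·(-74.8) = +149.6 kJ
(iii) reversed and × 2: (-2)·(-166.8) = +333.6 kJ
ΔH = (1)·(+52.3) + (-2)·(-74.8) + (-2)·(-166.8) = 535.5 kJ

ΔH = 535.5 kJ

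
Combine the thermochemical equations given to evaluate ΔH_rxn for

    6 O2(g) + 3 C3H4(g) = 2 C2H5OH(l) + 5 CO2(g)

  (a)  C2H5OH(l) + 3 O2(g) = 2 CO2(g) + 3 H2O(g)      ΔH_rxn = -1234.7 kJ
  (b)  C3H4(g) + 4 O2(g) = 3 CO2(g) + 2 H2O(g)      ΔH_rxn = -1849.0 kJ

ΔH_rxn = -3077.6 kJ

(a) reversed and × 2: (-2)·(-1234.7) = +2469.4 kJ
(b) × 3: (3)·(-1849.0) = -5547.0 kJ
ΔH_rxn = (-2)·(-1234.7) + (3)·(-1849.0) = -3077.6 kJ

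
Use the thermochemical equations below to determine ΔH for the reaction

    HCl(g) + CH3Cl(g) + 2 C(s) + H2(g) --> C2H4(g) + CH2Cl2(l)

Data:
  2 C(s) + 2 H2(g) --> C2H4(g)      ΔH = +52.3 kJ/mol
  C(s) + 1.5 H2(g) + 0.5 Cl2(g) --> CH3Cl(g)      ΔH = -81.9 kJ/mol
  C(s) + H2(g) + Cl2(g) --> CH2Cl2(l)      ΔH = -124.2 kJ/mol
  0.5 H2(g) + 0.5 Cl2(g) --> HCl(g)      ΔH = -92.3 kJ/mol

ΔH = 102.3 kJ/mol

equation 1 as written: +52.3 kJ/mol
equation 2 reversed: +81.9 kJ/mol
equation 3 as written: -124.2 kJ/mol
equation 4 reversed: +92.3 kJ/mol
ΔH = (1)·(+52.3) + (-1)·(-81.9) + (1)·(-124.2) + (-1)·(-92.3) = 102.3 kJ/mol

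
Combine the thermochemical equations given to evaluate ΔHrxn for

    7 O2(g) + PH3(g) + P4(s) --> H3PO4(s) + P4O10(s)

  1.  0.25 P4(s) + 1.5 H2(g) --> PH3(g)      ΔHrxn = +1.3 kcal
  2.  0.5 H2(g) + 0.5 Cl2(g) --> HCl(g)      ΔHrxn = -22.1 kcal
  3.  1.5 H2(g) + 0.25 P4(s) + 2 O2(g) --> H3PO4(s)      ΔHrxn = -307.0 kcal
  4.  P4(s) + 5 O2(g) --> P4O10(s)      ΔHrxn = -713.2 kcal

ΔHrxn = -1021.5 kcal

eq. 1 reversed: -1.3 kcal
eq. 2: not needed.
eq. 3 as written: -307.0 kcal
eq. 4 as written: -713.2 kcal
Since enthalpy is a state function, ΔHrxn = (-1)·(+1.3) + (1)·(-307.0) + (1)·(-713.2) = -1021.5 kcal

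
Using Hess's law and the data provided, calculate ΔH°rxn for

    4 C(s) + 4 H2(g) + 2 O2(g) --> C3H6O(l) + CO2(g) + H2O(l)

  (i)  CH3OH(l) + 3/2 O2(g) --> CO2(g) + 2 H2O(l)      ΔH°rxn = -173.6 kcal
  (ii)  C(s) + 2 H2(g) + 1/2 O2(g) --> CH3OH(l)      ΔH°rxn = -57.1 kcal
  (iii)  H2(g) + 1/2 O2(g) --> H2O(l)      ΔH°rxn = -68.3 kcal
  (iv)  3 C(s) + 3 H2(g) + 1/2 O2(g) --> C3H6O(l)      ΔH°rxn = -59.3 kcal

ΔH°rxn = -221.7 kcal

(i) as written: -173.6 kcal
(ii) as written: -57.1 kcal
(iii) reversed: +68.3 kcal
(iv) as written: -59.3 kcal
Combining the equations, ΔH°rxn = (1)·(-173.6) + (1)·(-57.1) + (-1)·(-68.3) + (1)·(-59.3) = -221.7 kcal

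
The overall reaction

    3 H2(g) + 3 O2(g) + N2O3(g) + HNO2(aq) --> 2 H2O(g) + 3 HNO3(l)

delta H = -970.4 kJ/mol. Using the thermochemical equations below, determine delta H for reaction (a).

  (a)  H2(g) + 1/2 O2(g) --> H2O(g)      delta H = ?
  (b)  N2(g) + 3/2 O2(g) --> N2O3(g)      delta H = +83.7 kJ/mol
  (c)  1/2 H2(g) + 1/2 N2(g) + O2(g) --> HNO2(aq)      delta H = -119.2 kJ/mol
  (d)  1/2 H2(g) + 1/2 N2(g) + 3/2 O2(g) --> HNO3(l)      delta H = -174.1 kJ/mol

delta H = -241.8 kJ/mol

(a) × 2 (×2 to match 2 H2O(g) in the target): contributes 2·x
(b) reversed (reverse to put N2O3(g) on the reactant side): -83.7 kJ/mol
(c) reversed (HNO2(aq) must end up as a reactant): +119.2 kJ/mol
(d) × 3 (×3 to match 3 HNO3(l) in the target): (3)·(-174.1) = -522.3 kJ/mol
-970.4 = (-83.7) + (+119.2) + (-522.3) + 2·x
x = (-970.4 − (-486.8)) / (2) = -241.8 kJ/mol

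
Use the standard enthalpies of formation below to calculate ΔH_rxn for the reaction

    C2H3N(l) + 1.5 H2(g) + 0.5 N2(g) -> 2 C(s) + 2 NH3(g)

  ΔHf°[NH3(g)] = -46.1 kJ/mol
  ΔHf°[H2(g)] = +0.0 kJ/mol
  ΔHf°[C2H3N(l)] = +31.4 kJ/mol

Products: 2·(+0.0) + 2·(-46.1) = -92.2
Reactants: 1·(+31.4) + 3/2·(+0.0) + 1/2·(+0.0) = +31.4
ΔH_rxn = (-92.2) − (+31.4) = -123.6 kJ/mol

ΔH_rxn = -123.6 kJ/mol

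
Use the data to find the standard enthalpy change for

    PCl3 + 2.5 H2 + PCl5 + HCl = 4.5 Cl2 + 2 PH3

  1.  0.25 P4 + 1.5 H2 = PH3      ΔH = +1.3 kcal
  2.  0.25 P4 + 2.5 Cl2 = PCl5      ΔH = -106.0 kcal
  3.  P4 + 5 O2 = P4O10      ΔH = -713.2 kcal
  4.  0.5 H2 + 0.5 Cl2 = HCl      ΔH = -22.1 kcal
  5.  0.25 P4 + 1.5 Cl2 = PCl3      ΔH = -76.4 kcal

ΔH = 207.1 kcal

eq. 1 × 2 (×2 to match 2 PH3 in the target): (2)·(+1.3) = +2.6 kcal
eq. 2 reversed (reverse to put PCl5 on the reactant side): +106.0 kcal
eq. 3: not needed (P4O10 appears nowhere else).
eq. 4 reversed (HCl must end up as a reactant): +22.1 kcal
eq. 5 reversed (reverse to put PCl3 on the reactant side): +76.4 kcal
Combining the equations, ΔH = (+2.6) + (+106.0) + (+22.1) + (+76.4) = 207.1 kcal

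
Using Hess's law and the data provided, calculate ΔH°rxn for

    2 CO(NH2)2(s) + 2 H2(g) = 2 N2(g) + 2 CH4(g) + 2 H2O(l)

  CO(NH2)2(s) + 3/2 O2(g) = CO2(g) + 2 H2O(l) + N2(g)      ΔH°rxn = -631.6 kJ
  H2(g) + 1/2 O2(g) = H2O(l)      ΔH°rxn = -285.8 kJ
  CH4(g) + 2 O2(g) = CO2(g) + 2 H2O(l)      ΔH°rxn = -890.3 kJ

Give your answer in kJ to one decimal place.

ΔH°rxn = -54.2 kJ

equation 1 × 2: (2)·(-631.6) = -1263.2 kJ
equation 2 × 2: (2)·(-285.8) = -571.6 kJ
equation 3 reversed and × 2: (-2)·(-890.3) = +1780.6 kJ
Since enthalpy is a state function, ΔH°rxn = (2)·(-631.6) + (2)·(-285.8) + (-2)·(-890.3) = -54.2 kJ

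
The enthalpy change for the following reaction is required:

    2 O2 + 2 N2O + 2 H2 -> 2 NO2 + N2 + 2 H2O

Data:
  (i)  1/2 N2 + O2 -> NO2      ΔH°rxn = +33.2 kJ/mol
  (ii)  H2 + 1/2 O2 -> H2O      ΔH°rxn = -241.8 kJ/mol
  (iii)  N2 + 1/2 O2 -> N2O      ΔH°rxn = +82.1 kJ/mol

ΔH°rxn = -581.4 kJ/mol

(i) × 2 (scale by 2 for the 2 NO2): (2)·(+33.2) = +66.4 kJ/mol
(ii) × 2 (×2 to match 2 H2O in the target): (2)·(-241.8) = -483.6 kJ/mol
(iii) reversed and × 2 (N2O must end up as a reactant; scale by 2 for the 2 N2O): (-2)·(+82.1) = -164.2 kJ/mol
By Hess's law, ΔH°rxn = (2)·(+33.2) + (2)·(-241.8) + (-2)·(+82.1) = -581.4 kJ/mol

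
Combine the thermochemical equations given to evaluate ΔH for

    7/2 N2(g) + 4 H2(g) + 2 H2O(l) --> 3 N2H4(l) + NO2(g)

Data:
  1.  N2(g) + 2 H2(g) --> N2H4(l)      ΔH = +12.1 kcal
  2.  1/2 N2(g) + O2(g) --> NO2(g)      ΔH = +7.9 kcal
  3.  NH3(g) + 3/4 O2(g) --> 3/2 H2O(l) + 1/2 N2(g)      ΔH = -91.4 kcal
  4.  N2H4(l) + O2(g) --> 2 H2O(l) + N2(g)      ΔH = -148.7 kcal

eq. 1 × 2 (×2 to match 4 H2(g) in the target): (2)·(+12.1) = +24.2 kcal
eq. 2 as written (NO2(g) already on the product side): +7.9 kcal
eq. 3: not needed (NH3(g) appears nowhere else).
eq. 4 reversed: +148.7 kcal
Summing the manipulated equations, ΔH = (+24.2) + (+7.9) + (+148.7) = 180.8 kcal

ΔH = 180.8 kcal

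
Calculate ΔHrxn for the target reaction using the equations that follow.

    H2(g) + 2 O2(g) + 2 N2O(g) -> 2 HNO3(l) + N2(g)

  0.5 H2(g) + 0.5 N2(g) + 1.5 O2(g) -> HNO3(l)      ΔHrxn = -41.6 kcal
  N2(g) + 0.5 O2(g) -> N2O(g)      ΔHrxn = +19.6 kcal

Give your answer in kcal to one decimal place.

ΔHrxn = -122.4 kcal

equation 1 × 2: (2)·(-41.6) = -83.2 kcal
equation 2 reversed and × 2: (-2)·(+19.6) = -39.2 kcal
ΔHrxn = (2)·(-41.6) + (-2)·(+19.6) = -122.4 kcal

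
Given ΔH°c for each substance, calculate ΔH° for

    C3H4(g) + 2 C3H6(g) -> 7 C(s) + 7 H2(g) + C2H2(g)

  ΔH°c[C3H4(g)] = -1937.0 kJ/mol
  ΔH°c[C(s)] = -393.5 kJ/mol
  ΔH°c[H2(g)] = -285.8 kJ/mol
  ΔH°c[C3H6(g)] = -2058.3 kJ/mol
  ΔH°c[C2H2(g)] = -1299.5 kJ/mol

With combustion enthalpies, reactants minus products:
= [1·(-1937.0) + 2·(-2058.3)] − [7·(-393.5) + 7·(-285.8) + 1·(-1299.5)]
= 1.0 kJ/mol

ΔH° = 1.0 kJ/mol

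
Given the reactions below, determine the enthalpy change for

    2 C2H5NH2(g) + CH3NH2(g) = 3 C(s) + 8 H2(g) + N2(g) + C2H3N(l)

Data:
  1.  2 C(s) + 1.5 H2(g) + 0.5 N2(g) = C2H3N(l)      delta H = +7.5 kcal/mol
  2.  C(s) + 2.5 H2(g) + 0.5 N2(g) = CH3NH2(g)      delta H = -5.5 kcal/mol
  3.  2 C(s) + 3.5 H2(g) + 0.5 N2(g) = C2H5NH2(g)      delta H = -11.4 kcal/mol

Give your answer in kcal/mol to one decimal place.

delta H = 35.8 kcal/mol

eq. 1 as written: +7.5 kcal/mol
eq. 2 reversed: +5.5 kcal/mol
eq. 3 reversed and × 2: (-2)·(-11.4) = +22.8 kcal/mol
By Hess's law, delta H = (+7.5) + (+5.5) + (+22.8) = 35.8 kcal/mol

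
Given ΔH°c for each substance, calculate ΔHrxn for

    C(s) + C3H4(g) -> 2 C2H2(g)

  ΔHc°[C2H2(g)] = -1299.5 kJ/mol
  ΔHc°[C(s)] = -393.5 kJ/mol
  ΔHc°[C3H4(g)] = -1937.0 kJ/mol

ΔHrxn = 268.5 kJ/mol

Using ΔH = Σ nΔHc°(reactants) − Σ nΔHc°(products):
= [1·(-393.5) + 1·(-1937.0)] − [2·(-1299.5)]
= 268.5 kJ/mol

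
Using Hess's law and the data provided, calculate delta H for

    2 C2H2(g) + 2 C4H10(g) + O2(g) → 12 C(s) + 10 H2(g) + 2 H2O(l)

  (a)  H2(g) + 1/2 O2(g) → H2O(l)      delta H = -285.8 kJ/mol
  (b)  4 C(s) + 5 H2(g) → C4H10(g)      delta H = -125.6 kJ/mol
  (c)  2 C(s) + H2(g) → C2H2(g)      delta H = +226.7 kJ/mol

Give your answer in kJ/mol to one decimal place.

delta H = -773.8 kJ/mol

(a) × 2: (2)·(-285.8) = -571.6 kJ/mol
(b) reversed and × 2: (-2)·(-125.6) = +251.2 kJ/mol
(c) reversed and × 2: (-2)·(+226.7) = -453.4 kJ/mol
Summing the manipulated equations, delta H = (2)·(-285.8) + (-2)·(-125.6) + (-2)·(+226.7) = -773.8 kJ/mol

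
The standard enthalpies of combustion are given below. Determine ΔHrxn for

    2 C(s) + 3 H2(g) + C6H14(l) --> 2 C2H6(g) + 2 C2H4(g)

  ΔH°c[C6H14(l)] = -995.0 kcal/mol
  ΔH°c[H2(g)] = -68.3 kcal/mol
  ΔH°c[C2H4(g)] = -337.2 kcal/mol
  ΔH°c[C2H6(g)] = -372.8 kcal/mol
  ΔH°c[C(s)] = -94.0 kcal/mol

ΔHrxn = 32.1 kcal/mol

With combustion enthalpies, reactants minus products:
= [2·(-94.0) + 3·(-68.3) + 1·(-995.0)] − [2·(-372.8) + 2·(-337.2)]
= 32.1 kcal/mol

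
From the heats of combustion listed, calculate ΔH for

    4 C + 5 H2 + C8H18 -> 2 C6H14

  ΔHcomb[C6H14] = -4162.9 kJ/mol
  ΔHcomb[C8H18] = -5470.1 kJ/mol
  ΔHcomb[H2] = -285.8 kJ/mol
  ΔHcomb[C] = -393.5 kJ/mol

ΔH = -147.3 kJ/mol

With combustion enthalpies, reactants minus products:
= [4·(-393.5) + 5·(-285.8) + 1·(-5470.1)] − [2·(-4162.9)]
= -147.3 kJ/mol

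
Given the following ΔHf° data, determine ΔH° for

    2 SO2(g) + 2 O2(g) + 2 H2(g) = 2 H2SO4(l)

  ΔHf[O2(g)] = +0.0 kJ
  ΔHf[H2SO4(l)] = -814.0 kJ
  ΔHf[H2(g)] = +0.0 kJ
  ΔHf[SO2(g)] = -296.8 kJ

ΔH° = -1034.4 kJ

Products: 2·(-814.0) = -1628.0
Reactants: 2·(-296.8) + 2·(+0.0) + 2·(+0.0) = -593.6
ΔH° = (-1628.0) − (-593.6) = -1034.4 kJ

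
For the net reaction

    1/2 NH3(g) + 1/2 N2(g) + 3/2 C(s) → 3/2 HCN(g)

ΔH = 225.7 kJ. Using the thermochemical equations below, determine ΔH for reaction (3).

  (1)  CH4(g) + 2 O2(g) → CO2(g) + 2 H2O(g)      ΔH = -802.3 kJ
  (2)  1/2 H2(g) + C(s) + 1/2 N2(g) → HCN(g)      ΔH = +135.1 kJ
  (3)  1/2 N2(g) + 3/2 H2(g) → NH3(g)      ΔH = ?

(1): not needed.
(2) × 3/2: (3/2)·(+135.1) = +202.65 kJ
(3) reversed and × 1/2: contributes −1/2·x
+225.7 = (+202.65) − 1/2·x
x = (+225.7 − (+202.65)) / (-1/2) = -46.1 kJ

ΔH = -46.1 kJ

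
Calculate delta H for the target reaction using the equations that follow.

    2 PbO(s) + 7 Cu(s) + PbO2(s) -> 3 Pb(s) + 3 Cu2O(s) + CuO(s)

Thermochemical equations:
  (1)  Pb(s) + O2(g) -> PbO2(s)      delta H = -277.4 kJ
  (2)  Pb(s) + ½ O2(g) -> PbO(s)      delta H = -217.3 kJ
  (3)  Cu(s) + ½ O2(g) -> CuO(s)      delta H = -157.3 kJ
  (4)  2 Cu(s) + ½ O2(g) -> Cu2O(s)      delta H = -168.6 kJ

delta H = 48.9 kJ

(1) reversed (reverse to put PbO2(s) on the reactant side): +277.4 kJ
(2) reversed and × 2 (reverse to put PbO(s) on the reactant side; scale by 2 for the 2 PbO(s)): (-2)·(-217.3) = +434.6 kJ
(3) as written (CuO(s) already on the product side): -157.3 kJ
(4) × 3 (scale by 3 for the 3 Cu2O(s)): (3)·(-168.6) = -505.8 kJ
delta H = (+277.4) + (+434.6) + (-157.3) + (-505.8) = 48.9 kJ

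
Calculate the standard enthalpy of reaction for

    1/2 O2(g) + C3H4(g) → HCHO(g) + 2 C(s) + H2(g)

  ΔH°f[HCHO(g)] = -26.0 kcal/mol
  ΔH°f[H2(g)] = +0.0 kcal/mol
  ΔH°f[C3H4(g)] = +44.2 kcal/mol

ΔH_rxn = -70.2 kcal/mol

ΔH°rxn = Σ nΔHf°(products) − Σ nΔHf°(reactants).
Products: 1·(-26.0) + 2·(+0.0) + 1·(+0.0) = -26.0
Reactants: 1/2·(+0.0) + 1·(+44.2) = +44.2
ΔH_rxn = (-26.0) − (+44.2) = -70.2 kcal/mol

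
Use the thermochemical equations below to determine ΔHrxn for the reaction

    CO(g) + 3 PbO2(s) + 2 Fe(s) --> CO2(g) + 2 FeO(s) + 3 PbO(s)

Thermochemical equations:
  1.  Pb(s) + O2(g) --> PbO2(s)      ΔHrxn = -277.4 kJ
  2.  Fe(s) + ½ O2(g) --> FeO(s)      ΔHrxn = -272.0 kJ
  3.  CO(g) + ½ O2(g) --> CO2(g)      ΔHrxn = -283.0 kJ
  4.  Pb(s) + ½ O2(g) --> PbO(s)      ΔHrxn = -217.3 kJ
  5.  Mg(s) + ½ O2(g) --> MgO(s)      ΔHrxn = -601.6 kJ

eq. 1 reversed and × 3: (-3)·(-277.4) = +832.2 kJ
eq. 2 × 2: (2)·(-272.0) = -544.0 kJ
eq. 3 as written: -283.0 kJ
eq. 4 × 3: (3)·(-217.3) = -651.9 kJ
eq. 5: not needed.
Since enthalpy is a state function, ΔHrxn = (+832.2) + (-544.0) + (-283.0) + (-651.9) = -646.7 kJ

ΔHrxn = -646.7 kJ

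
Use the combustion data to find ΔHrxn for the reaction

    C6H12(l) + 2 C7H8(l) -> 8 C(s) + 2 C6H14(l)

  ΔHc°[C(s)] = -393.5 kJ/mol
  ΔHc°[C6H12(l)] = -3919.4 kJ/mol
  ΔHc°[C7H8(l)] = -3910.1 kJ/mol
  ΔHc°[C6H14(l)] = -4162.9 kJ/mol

ΔHrxn = -265.8 kJ/mol

With combustion enthalpies, reactants minus products:
= [1·(-3919.4) + 2·(-3910.1)] − [8·(-393.5) + 2·(-4162.9)]
= -265.8 kJ/mol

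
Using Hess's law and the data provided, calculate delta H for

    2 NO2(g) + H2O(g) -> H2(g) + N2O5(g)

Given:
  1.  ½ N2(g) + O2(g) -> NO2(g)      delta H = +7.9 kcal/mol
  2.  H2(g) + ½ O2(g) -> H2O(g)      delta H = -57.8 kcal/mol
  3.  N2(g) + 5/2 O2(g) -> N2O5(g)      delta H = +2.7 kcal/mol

delta H = 44.7 kcal/mol

eq. 1 reversed and × 2: (-2)·(+7.9) = -15.8 kcal/mol
eq. 2 reversed: +57.8 kcal/mol
eq. 3 as written: +2.7 kcal/mol
Summing the manipulated equations, delta H = (-2)·(+7.9) + (-1)·(-57.8) + (1)·(+2.7) = 44.7 kcal/mol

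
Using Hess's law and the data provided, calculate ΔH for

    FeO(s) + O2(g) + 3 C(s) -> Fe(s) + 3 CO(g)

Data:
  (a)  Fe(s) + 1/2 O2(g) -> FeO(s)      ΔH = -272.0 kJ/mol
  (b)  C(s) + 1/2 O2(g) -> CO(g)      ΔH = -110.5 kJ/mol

ΔH = -59.5 kJ/mol

(a) reversed (reverse to put FeO(s) on the reactant side): +272.0 kJ/mol
(b) × 3 (×3 to match 3 CO(g) in the target): (3)·(-110.5) = -331.5 kJ/mol
ΔH = (-1)·(-272.0) + (3)·(-110.5) = -59.5 kJ/mol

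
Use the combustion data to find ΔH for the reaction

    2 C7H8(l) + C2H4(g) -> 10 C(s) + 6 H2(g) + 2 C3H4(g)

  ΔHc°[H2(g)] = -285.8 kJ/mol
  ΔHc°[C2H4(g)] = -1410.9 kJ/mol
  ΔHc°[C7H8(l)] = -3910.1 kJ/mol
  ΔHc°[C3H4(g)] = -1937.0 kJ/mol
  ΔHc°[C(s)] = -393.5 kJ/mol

ΔH = 292.7 kJ/mol

With combustion enthalpies, reactants minus products:
= [2·(-3910.1) + 1·(-1410.9)] − [10·(-393.5) + 6·(-285.8) + 2·(-1937.0)]
= 292.7 kJ/mol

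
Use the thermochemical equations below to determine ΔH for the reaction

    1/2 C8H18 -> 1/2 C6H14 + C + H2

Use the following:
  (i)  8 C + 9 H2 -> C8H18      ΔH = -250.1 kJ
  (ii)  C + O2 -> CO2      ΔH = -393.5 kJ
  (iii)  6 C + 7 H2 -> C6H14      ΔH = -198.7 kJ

(i) reversed and × 1/2 (reverse to put C8H18 on the reactant side; scale by 1/2 for the 1/2 C8H18): (-1/2)·(-250.1) = +125.05 kJ
(ii): not needed (O2 appears nowhere else).
(iii) × 1/2 (×1/2 to match 1/2 C6H14 in the target): (1/2)·(-198.7) = -99.35 kJ
ΔH = (-1/2)·(-250.1) + (1/2)·(-198.7) = 25.7 kJ

ΔH = 25.7 kJ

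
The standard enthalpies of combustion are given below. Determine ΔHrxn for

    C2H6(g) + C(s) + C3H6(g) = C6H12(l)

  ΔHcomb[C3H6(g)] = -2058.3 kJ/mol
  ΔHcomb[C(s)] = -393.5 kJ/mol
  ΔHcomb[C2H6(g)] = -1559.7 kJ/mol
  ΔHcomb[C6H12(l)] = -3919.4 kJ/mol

ΔHrxn = -92.1 kJ/mol

With combustion enthalpies, reactants minus products:
= [1·(-1559.7) + 1·(-393.5) + 1·(-2058.3)] − [1·(-3919.4)]
= -92.1 kJ/mol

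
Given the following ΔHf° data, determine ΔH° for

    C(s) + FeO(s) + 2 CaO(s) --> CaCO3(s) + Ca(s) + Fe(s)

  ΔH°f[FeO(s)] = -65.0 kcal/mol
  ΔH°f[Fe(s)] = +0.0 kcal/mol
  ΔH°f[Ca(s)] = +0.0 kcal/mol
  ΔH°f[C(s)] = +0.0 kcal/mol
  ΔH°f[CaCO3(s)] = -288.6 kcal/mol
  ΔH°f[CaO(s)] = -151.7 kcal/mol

ΔH° = 79.8 kcal/mol

Products: 1·(-288.6) + 1·(+0.0) + 1·(+0.0) = -288.6
Reactants: 1·(+0.0) + 1·(-65.0) + 2·(-151.7) = -368.4
ΔH° = (-288.6) − (-368.4) = 79.8 kcal/mol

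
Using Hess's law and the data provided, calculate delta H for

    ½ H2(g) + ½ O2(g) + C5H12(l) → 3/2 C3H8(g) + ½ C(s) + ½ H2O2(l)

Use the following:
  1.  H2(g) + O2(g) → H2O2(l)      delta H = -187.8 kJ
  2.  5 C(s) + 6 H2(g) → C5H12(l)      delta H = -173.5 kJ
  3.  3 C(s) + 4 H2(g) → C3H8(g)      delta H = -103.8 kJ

eq. 1 × 1/2: (1/2)·(-187.8) = -93.9 kJ
eq. 2 reversed: +173.5 kJ
eq. 3 × 3/2: (3/2)·(-103.8) = -155.7 kJ
delta H = (1/2)·(-187.8) + (-1)·(-173.5) + (3/2)·(-103.8) = -76.1 kJ

delta H = -76.1 kJ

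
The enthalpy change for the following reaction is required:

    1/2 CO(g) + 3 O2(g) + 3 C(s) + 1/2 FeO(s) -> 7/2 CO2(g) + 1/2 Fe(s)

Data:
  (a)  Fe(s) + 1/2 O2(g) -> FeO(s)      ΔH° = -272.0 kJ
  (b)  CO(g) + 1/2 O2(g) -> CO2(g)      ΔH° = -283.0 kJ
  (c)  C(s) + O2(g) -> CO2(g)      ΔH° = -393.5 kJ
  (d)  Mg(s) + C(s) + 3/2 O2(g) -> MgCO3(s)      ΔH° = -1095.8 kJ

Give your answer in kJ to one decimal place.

ΔH° = -1186.0 kJ

(a) reversed and × 1/2: (-1/2)·(-272.0) = +136.0 kJ
(b) × 1/2: (1/2)·(-283.0) = -141.5 kJ
(c) × 3: (3)·(-393.5) = -1180.5 kJ
(d): not needed.
ΔH° = (+136.0) + (-141.5) + (-1180.5) = -1186.0 kJ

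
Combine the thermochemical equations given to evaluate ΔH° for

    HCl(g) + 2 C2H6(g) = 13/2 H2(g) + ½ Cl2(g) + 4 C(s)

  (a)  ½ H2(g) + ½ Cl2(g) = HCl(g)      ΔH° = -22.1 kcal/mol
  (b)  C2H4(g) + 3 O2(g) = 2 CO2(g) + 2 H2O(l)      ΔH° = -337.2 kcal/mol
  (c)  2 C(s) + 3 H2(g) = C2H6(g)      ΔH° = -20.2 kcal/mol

ΔH° = 62.5 kcal/mol

(a) reversed: +22.1 kcal/mol
(b): not needed.
(c) reversed and × 2: (-2)·(-20.2) = +40.4 kcal/mol
ΔH° = (+22.1) + (+40.4) = 62.5 kcal/mol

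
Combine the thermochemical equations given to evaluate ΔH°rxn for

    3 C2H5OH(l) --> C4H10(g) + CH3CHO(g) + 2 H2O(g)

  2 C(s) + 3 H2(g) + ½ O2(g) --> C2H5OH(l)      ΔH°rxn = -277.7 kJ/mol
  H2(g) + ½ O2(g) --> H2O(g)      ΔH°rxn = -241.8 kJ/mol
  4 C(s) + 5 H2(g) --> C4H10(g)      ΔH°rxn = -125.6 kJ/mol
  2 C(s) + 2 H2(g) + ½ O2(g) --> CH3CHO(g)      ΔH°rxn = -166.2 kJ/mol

equation 1 reversed and × 3 (reverse to put C2H5OH(l) on the reactant side; scale by 3 for the 3 C2H5OH(l)): (-3)·(-277.7) = +833.1 kJ/mol
equation 2 × 2 (scale by 2 for the 2 H2O(g)): (2)·(-241.8) = -483.6 kJ/mol
equation 3 as written (C4H10(g) already on the product side): -125.6 kJ/mol
equation 4 as written (CH3CHO(g) already on the product side): -166.2 kJ/mol
Summing the manipulated equations, ΔH°rxn = (+833.1) + (-483.6) + (-125.6) + (-166.2) = 57.7 kJ/mol

ΔH°rxn = 57.7 kJ/mol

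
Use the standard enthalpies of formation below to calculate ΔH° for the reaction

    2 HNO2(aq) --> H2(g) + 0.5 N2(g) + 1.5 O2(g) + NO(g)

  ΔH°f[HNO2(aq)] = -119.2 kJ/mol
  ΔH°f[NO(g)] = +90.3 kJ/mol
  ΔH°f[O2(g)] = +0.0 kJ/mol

Products: 1·(+0.0) + 1/2·(+0.0) + 3/2·(+0.0) + 1·(+90.3) = +90.3
Reactants: 2·(-119.2) = -238.4
ΔH° = (+90.3) − (-238.4) = 328.7 kJ/mol

ΔH° = 328.7 kJ/mol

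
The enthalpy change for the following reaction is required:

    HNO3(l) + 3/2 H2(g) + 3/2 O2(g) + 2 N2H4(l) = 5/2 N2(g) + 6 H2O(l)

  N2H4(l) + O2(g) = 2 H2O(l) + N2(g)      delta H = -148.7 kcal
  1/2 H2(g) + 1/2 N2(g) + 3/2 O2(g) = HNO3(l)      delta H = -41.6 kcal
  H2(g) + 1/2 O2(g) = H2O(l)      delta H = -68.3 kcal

equation 1 × 2 (×2 to match 2 N2H4(l) in the target): (2)·(-148.7) = -297.4 kcal
equation 2 reversed (reverse to put HNO3(l) on the reactant side): +41.6 kcal
equation 3 × 2: (2)·(-68.3) = -136.6 kcal
delta H = (-297.4) + (+41.6) + (-136.6) = -392.4 kcal

delta H = -392.4 kcal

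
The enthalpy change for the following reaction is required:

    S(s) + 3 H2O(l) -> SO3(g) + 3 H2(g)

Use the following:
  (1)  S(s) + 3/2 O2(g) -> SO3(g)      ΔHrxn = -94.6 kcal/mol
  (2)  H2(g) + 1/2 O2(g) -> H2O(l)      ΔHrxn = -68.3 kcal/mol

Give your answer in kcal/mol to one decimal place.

(1) as written (SO3(g) already on the product side): -94.6 kcal/mol
(2) reversed and × 3 (H2O(l) must end up as a reactant; scale by 3 for the 3 H2O(l)): (-3)·(-68.3) = +204.9 kcal/mol
ΔHrxn = (-94.6) + (+204.9) = 110.3 kcal/mol

ΔHrxn = 110.3 kcal/mol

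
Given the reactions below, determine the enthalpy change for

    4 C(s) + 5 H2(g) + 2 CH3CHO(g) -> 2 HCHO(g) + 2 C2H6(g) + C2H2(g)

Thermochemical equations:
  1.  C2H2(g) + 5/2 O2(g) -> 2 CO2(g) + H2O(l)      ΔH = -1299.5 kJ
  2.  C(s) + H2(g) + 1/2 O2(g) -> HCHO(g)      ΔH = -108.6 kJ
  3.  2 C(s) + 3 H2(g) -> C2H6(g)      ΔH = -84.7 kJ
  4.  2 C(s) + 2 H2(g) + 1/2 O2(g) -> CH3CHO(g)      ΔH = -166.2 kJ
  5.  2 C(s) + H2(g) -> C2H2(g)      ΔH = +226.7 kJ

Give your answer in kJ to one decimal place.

eq. 1: not needed (H2O(l) appears nowhere else).
eq. 2 × 2 (×2 to match 2 HCHO(g) in the target): (2)·(-108.6) = -217.2 kJ
eq. 3 × 2 (×2 to match 2 C2H6(g) in the target): (2)·(-84.7) = -169.4 kJ
eq. 4 reversed and × 2 (CH3CHO(g) must end up as a reactant; scale by 2 for the 2 CH3CHO(g)): (-2)·(-166.2) = +332.4 kJ
eq. 5 as written: +226.7 kJ
Summing the manipulated equations, ΔH = (-217.2) + (-169.4) + (+332.4) + (+226.7) = 172.5 kJ

ΔH = 172.5 kJ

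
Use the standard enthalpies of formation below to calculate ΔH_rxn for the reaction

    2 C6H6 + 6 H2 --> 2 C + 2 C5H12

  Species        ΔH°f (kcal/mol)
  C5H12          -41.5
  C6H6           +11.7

Products: 2·(+0.0) + 2·(-41.5) = -83.0
Reactants: 2·(+11.7) + 6·(+0.0) = +23.4
ΔH_rxn = (-83.0) − (+23.4) = -106.4 kcal/mol

ΔH_rxn = -106.4 kcal/mol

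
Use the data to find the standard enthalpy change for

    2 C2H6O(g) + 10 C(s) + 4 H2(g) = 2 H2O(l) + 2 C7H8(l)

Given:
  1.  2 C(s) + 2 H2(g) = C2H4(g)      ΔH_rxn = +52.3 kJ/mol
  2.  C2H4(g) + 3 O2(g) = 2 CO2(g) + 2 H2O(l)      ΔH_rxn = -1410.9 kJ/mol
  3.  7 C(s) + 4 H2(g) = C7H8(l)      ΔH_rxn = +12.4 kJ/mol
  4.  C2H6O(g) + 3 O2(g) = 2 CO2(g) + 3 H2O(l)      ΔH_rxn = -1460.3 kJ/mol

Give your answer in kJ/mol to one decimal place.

eq. 1 reversed and × 2: (-2)·(+52.3) = -104.6 kJ/mol
eq. 2 reversed and × 2: (-2)·(-1410.9) = +2821.8 kJ/mol
eq. 3 × 2: (2)·(+12.4) = +24.8 kJ/mol
eq. 4 × 2: (2)·(-1460.3) = -2920.6 kJ/mol
Combining the equations, ΔH_rxn = (-2)·(+52.3) + (-2)·(-1410.9) + (2)·(+12.4) + (2)·(-1460.3) = -178.6 kJ/mol

ΔH_rxn = -178.6 kJ/mol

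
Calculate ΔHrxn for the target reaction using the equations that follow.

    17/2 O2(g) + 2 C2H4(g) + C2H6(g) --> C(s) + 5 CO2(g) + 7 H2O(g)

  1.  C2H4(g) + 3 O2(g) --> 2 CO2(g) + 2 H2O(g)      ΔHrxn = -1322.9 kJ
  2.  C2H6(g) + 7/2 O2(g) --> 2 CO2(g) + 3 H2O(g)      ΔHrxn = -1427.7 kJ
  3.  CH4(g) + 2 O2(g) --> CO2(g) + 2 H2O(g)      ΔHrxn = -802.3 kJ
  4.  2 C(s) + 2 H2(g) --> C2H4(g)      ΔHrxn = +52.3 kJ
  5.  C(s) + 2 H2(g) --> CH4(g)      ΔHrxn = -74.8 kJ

eq. 1 as written: -1322.9 kJ
eq. 2 as written (C2H6(g) already on the reactant side): -1427.7 kJ
eq. 3 as written: -802.3 kJ
eq. 4 reversed: -52.3 kJ
eq. 5 as written: -74.8 kJ
Since enthalpy is a state function, ΔHrxn = (1)·(-1322.9) + (1)·(-1427.7) + (1)·(-802.3) + (-1)·(+52.3) + (1)·(-74.8) = -3680.0 kJ

ΔHrxn = -3680.0 kJ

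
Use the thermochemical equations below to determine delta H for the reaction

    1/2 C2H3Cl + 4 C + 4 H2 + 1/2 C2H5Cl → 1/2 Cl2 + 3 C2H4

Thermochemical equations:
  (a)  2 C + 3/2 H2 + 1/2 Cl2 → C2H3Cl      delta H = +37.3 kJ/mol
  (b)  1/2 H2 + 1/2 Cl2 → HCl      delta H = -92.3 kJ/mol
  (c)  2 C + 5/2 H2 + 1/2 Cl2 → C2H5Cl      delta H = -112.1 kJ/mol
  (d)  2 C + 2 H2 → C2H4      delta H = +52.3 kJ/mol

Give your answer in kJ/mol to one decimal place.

delta H = 194.3 kJ/mol

(a) reversed and × 1/2: (-1/2)·(+37.3) = -18.65 kJ/mol
(b): not needed.
(c) reversed and × 1/2: (-1/2)·(-112.1) = +56.05 kJ/mol
(d) × 3: (3)·(+52.3) = +156.9 kJ/mol
Combining the equations, delta H = (-18.65) + (+56.05) + (+156.9) = 194.3 kJ/mol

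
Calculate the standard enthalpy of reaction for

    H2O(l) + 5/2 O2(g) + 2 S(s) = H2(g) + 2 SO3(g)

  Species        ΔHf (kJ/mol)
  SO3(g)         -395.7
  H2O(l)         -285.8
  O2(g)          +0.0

Products: 1·(+0.0) + 2·(-395.7) = -791.4
Reactants: 1·(-285.8) + 5/2·(+0.0) + 2·(+0.0) = -285.8
ΔH°rxn = (-791.4) − (-285.8) = -505.6 kJ/mol

ΔH°rxn = -505.6 kJ/mol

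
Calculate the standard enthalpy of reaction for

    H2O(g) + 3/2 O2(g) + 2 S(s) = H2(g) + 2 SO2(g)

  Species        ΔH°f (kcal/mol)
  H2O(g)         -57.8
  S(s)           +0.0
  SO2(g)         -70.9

ΔH°rxn = Σ nΔHf°(products) − Σ nΔHf°(reactants).
Products: 1·(+0.0) + 2·(-70.9) = -141.8
Reactants: 1·(-57.8) + 3/2·(+0.0) + 2·(+0.0) = -57.8
ΔH°rxn = (-141.8) − (-57.8) = -84.0 kcal/mol

ΔH°rxn = -84.0 kcal/mol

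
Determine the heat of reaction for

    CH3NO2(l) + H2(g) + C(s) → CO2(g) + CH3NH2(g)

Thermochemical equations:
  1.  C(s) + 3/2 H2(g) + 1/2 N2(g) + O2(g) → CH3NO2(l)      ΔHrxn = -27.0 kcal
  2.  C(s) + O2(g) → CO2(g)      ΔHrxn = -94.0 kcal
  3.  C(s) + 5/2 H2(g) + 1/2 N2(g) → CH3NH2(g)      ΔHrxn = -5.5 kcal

eq. 1 reversed: +27.0 kcal
eq. 2 as written: -94.0 kcal
eq. 3 as written: -5.5 kcal
ΔHrxn = (+27.0) + (-94.0) + (-5.5) = -72.5 kcal

ΔHrxn = -72.5 kcal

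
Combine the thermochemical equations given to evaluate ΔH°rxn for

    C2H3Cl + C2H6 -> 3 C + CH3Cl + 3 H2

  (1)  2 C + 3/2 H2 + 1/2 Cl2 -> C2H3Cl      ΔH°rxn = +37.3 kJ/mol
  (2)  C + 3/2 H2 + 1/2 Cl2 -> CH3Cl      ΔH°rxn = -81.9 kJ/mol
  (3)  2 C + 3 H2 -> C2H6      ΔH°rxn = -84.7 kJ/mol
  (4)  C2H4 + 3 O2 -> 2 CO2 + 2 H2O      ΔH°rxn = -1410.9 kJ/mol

ΔH°rxn = -34.5 kJ/mol

(1) reversed: -37.3 kJ/mol
(2) as written: -81.9 kJ/mol
(3) reversed: +84.7 kJ/mol
(4): not needed.
Summing the manipulated equations, ΔH°rxn = (-37.3) + (-81.9) + (+84.7) = -34.5 kJ/mol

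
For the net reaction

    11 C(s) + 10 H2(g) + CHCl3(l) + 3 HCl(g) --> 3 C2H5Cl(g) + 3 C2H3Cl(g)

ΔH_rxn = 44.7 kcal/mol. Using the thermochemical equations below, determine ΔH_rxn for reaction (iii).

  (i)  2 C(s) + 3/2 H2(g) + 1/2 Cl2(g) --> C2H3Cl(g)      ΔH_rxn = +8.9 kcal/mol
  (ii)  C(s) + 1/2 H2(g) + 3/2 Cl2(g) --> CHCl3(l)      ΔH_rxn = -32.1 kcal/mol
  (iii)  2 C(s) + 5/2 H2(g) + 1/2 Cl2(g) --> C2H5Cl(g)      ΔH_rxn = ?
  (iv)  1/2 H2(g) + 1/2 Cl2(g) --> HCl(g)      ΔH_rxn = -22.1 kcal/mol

(i) × 3 (scale by 3 for the 3 C2H3Cl(g)): (3)·(+8.9) = +26.7 kcal/mol
(ii) reversed (reverse to put CHCl3(l) on the reactant side): +32.1 kcal/mol
(iii) × 3 (×3 to match 3 C2H5Cl(g) in the target): contributes 3·x
(iv) reversed and × 3 (HCl(g) must end up as a reactant; ×3 to match 3 HCl(g) in the target): (-3)·(-22.1) = +66.3 kcal/mol
+44.7 = (+26.7) + (+32.1) + (+66.3) + 3·x
x = (+44.7 − (+125.1)) / (3) = -26.8 kcal/mol

ΔH_rxn = -26.8 kcal/mol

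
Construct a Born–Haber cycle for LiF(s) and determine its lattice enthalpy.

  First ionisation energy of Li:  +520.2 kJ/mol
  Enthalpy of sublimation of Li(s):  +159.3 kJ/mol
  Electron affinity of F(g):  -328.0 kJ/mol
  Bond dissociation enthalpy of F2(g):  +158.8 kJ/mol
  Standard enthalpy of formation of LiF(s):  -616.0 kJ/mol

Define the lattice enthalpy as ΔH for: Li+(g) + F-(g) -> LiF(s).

ΔHf° = 1·ΔHsub + 1·(ΣIE) + 1/2·D(F2) + 1·EA + U
-616.0 = 1·(+159.3) + 1·(+520.2) + 1/2·(+158.8) + 1·(-328.0) + U
U = -616.0 − (+430.9) = -1046.9 kJ/mol

U = -1046.9 kJ/mol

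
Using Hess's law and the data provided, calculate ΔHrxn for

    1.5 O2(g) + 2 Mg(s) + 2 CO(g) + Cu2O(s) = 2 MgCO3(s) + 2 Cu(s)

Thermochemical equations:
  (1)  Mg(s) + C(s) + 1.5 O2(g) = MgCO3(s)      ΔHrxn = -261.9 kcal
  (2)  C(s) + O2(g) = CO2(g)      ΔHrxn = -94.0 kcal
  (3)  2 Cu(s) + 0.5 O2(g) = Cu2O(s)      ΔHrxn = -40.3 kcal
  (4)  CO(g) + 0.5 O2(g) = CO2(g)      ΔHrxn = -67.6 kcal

(1) × 2 (×2 to match 2 MgCO3(s) in the target): (2)·(-261.9) = -523.8 kcal
(2) reversed and × 2: (-2)·(-94.0) = +188.0 kcal
(3) reversed (reverse to put Cu2O(s) on the reactant side): +40.3 kcal
(4) × 2 (scale by 2 for the 2 CO(g)): (2)·(-67.6) = -135.2 kcal
ΔHrxn = (2)·(-261.9) + (-2)·(-94.0) + (-1)·(-40.3) + (2)·(-67.6) = -430.7 kcal

ΔHrxn = -430.7 kcal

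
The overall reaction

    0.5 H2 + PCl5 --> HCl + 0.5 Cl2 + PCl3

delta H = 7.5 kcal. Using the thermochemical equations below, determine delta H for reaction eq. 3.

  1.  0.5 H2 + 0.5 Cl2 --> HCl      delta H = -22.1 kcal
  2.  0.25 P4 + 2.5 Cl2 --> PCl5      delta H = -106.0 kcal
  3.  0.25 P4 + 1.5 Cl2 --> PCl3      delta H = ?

delta H = -76.4 kcal

eq. 1 as written: -22.1 kcal
eq. 2 reversed: +106.0 kcal
eq. 3 as written: contributes x
+7.5 = (-22.1) + (+106.0) + x
x = (+7.5 − (+83.9)) / (1) = -76.4 kcal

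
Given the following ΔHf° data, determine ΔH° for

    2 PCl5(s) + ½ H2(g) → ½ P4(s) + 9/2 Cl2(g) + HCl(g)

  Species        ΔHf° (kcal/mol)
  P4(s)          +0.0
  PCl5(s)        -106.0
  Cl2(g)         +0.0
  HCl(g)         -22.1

ΔH° = 189.9 kcal/mol

Products: 1/2·(+0.0) + 9/2·(+0.0) + 1·(-22.1) = -22.1
Reactants: 2·(-106.0) + 1/2·(+0.0) = -212.0
ΔH° = (-22.1) − (-212.0) = 189.9 kcal/mol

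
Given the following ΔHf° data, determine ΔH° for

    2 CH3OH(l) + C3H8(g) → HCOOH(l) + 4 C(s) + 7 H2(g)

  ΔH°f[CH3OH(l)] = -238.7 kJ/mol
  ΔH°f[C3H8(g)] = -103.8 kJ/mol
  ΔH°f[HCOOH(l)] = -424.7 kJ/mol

ΔH°rxn = Σ nΔHf°(products) − Σ nΔHf°(reactants).
Products: 1·(-424.7) + 4·(+0.0) + 7·(+0.0) = -424.7
Reactants: 2·(-238.7) + 1·(-103.8) = -581.2
ΔH° = (-424.7) − (-581.2) = 156.5 kJ/mol

ΔH° = 156.5 kJ/mol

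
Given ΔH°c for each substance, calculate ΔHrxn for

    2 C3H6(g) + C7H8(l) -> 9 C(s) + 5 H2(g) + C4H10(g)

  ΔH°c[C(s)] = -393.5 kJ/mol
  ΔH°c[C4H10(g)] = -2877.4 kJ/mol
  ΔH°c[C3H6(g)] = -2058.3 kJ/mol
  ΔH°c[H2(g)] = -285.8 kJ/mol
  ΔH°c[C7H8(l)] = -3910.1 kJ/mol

Using ΔH = Σ nΔHc°(reactants) − Σ nΔHc°(products):
= [2·(-2058.3) + 1·(-3910.1)] − [9·(-393.5) + 5·(-285.8) + 1·(-2877.4)]
= -178.8 kJ/mol

ΔHrxn = -178.8 kJ/mol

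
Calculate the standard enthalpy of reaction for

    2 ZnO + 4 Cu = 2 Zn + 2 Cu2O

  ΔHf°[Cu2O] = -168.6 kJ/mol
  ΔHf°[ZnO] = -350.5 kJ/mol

Products: 2·(+0.0) + 2·(-168.6) = -337.2
Reactants: 2·(-350.5) + 4·(+0.0) = -701.0
ΔH° = (-337.2) − (-701.0) = 363.8 kJ/mol

ΔH° = 363.8 kJ/mol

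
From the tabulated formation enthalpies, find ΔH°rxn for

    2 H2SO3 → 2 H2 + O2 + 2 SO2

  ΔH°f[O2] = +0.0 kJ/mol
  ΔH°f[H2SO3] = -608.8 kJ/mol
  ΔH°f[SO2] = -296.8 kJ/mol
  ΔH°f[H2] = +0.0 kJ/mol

ΔH°rxn = 624.0 kJ/mol

Products: 2·(+0.0) + 1·(+0.0) + 2·(-296.8) = -593.6
Reactants: 2·(-608.8) = -1217.6
ΔH°rxn = (-593.6) − (-1217.6) = 624.0 kJ/mol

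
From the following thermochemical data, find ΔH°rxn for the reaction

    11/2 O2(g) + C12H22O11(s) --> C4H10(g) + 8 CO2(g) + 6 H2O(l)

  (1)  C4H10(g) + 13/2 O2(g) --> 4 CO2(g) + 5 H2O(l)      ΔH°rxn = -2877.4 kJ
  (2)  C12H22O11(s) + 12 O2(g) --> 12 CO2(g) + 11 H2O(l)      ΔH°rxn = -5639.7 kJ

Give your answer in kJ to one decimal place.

ΔH°rxn = -2762.3 kJ

(1) reversed: +2877.4 kJ
(2) as written: -5639.7 kJ
ΔH°rxn = (+2877.4) + (-5639.7) = -2762.3 kJ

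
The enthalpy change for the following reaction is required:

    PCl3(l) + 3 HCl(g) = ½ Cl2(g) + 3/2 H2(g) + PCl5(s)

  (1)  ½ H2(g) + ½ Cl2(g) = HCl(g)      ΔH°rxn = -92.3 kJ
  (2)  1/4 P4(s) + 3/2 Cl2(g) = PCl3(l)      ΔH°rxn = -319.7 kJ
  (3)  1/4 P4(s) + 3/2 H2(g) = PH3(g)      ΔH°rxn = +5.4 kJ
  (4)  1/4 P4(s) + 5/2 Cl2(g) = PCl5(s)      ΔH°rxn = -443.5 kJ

(1) reversed and × 3 (HCl(g) must end up as a reactant; scale by 3 for the 3 HCl(g)): (-3)·(-92.3) = +276.9 kJ
(2) reversed (reverse to put PCl3(l) on the reactant side): +319.7 kJ
(3): not needed (PH3(g) appears nowhere else).
(4) as written (PCl5(s) already on the product side): -443.5 kJ
Summing the manipulated equations, ΔH°rxn = (+276.9) + (+319.7) + (-443.5) = 153.1 kJ

ΔH°rxn = 153.1 kJ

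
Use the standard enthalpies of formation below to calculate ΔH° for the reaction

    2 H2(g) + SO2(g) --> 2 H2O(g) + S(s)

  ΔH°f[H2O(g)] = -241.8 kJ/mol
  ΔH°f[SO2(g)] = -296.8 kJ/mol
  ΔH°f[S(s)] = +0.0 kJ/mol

ΔH°rxn = Σ nΔHf°(products) − Σ nΔHf°(reactants).
Products: 2·(-241.8) + 1·(+0.0) = -483.6
Reactants: 2·(+0.0) + 1·(-296.8) = -296.8
ΔH° = (-483.6) − (-296.8) = -186.8 kJ/mol

ΔH° = -186.8 kJ/mol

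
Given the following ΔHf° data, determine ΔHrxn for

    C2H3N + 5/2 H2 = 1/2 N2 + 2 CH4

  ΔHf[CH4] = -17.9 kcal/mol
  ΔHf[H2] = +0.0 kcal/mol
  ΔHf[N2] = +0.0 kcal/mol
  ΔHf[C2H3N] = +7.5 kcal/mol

ΔHrxn = -43.3 kcal/mol

Products: 1/2·(+0.0) + 2·(-17.9) = -35.8
Reactants: 1·(+7.5) + 5/2·(+0.0) = +7.5
ΔHrxn = (-35.8) − (+7.5) = -43.3 kcal/mol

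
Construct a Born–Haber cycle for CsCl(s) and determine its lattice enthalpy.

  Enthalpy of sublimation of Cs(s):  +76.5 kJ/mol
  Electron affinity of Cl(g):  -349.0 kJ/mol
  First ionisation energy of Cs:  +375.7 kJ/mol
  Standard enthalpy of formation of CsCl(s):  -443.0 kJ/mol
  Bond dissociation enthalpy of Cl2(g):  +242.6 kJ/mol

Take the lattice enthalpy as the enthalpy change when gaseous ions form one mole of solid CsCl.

ΔHf° = 1·ΔHsub + 1·(ΣIE) + 1/2·D(Cl2) + 1·EA + U
-443.0 = 1·(+76.5) + 1·(+375.7) + 1/2·(+242.6) + 1·(-349.0) + U
U = -443.0 − (+224.5) = -667.5 kJ/mol

U = -667.5 kJ/mol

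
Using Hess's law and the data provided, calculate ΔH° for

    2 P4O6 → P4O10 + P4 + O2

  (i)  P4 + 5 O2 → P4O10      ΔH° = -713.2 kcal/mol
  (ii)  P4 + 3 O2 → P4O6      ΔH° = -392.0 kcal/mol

(i) as written (P4O10 already on the product side): -713.2 kcal/mol
(ii) reversed and × 2 (P4O6 must end up as a reactant; scale by 2 for the 2 P4O6): (-2)·(-392.0) = +784.0 kcal/mol
By Hess's law, ΔH° = (-713.2) + (+784.0) = 70.8 kcal/mol

ΔH° = 70.8 kcal/mol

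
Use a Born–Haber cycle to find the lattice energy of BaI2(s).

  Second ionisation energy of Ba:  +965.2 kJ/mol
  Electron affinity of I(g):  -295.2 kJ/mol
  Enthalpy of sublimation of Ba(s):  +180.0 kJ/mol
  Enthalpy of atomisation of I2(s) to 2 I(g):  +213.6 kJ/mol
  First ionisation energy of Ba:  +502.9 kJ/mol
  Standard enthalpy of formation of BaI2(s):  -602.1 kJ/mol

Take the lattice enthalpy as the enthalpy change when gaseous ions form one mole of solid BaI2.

U = -1873.4 kJ/mol

ΔHf° = 1·ΔHsub + 1·(ΣIE) + 1·D(I2) + 2·EA + U
-602.1 = 1·(+180.0) + 1·(+1468.1) + 1·(+213.6) + 2·(-295.2) + U
U = -602.1 − (+1271.3) = -1873.4 kJ/mol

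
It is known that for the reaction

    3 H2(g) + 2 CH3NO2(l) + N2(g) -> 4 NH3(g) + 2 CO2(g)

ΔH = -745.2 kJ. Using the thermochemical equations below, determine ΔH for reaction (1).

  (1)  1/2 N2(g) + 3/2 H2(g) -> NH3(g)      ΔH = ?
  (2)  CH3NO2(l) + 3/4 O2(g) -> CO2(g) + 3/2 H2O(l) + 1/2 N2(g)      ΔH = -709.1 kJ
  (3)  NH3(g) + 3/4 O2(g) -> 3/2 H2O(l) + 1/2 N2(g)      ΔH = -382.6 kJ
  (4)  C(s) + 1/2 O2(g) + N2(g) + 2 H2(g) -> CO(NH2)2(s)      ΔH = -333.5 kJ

(1) × 2: contributes 2·x
(2) × 2 (×2 to match 2 CH3NO2(l) in the target): (2)·(-709.1) = -1418.2 kJ
(3) reversed and × 2: (-2)·(-382.6) = +765.2 kJ
(4): not needed (C(s) appears nowhere else).
-745.2 = (-1418.2) + (+765.2) + 2·x
x = (-745.2 − (-653.0)) / (2) = -46.1 kJ

ΔH = -46.1 kJ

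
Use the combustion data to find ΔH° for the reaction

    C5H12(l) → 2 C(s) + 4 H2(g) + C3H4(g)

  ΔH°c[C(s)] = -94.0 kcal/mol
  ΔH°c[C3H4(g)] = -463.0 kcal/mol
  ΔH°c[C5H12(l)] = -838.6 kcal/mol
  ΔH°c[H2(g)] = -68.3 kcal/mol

With combustion enthalpies, reactants minus products:
= [1·(-838.6)] − [2·(-94.0) + 4·(-68.3) + 1·(-463.0)]
= 85.6 kcal/mol

ΔH° = 85.6 kcal/mol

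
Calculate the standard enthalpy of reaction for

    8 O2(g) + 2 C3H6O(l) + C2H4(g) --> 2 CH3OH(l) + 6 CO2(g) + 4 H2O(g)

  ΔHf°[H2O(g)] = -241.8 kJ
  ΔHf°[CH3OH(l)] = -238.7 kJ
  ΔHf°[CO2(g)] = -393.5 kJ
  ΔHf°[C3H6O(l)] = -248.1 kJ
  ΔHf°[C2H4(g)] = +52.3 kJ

ΔHrxn = -3361.7 kJ

ΔH°rxn = Σ nΔHf°(products) − Σ nΔHf°(reactants).
Products: 2·(-238.7) + 6·(-393.5) + 4·(-241.8) = -3805.6
Reactants: 8·(+0.0) + 2·(-248.1) + 1·(+52.3) = -443.9
ΔHrxn = (-3805.6) − (-443.9) = -3361.7 kJ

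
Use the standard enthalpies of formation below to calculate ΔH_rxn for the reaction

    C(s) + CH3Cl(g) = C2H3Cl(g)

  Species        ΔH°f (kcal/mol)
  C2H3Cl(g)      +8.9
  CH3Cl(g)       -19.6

ΔH°rxn = Σ nΔHf°(products) − Σ nΔHf°(reactants).
Products: 1·(+8.9) = +8.9
Reactants: 1·(+0.0) + 1·(-19.6) = -19.6
ΔH_rxn = (+8.9) − (-19.6) = 28.5 kcal/mol

ΔH_rxn = 28.5 kcal/mol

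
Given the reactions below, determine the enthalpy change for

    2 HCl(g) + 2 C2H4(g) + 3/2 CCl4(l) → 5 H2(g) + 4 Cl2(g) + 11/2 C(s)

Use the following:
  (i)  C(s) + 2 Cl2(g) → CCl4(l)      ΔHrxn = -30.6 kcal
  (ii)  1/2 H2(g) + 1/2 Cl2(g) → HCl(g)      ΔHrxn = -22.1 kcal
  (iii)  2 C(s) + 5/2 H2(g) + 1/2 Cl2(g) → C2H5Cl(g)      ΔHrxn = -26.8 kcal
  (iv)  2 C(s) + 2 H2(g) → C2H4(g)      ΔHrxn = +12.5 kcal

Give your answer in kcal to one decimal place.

(i) reversed and × 3/2: (-3/2)·(-30.6) = +45.9 kcal
(ii) reversed and × 2: (-2)·(-22.1) = +44.2 kcal
(iii): not needed.
(iv) reversed and × 2: (-2)·(+12.5) = -25.0 kcal
ΔHrxn = (+45.9) + (+44.2) + (-25.0) = 65.1 kcal

ΔHrxn = 65.1 kcal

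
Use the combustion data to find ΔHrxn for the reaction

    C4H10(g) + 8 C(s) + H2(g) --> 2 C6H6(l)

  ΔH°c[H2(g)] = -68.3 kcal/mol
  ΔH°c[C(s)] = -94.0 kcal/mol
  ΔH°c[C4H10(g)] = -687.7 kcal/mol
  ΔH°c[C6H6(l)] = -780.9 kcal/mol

With combustion enthalpies, reactants minus products:
= [1·(-687.7) + 8·(-94.0) + 1·(-68.3)] − [2·(-780.9)]
= 53.8 kcal/mol

ΔHrxn = 53.8 kcal/mol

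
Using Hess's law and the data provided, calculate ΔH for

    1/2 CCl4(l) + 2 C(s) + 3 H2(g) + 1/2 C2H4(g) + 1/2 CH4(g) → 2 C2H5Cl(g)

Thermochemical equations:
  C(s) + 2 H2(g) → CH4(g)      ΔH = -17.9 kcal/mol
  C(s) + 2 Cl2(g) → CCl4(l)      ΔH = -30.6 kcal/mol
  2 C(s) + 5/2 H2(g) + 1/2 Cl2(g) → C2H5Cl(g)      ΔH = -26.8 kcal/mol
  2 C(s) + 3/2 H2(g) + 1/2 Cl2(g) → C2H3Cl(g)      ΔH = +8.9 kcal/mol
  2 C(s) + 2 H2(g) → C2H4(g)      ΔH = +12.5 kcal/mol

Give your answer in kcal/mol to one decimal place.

ΔH = -35.6 kcal/mol

equation 1 reversed and × 1/2: (-1/2)·(-17.9) = +8.95 kcal/mol
equation 2 reversed and × 1/2: (-1/2)·(-30.6) = +15.3 kcal/mol
equation 3 × 2: (2)·(-26.8) = -53.6 kcal/mol
equation 4: not needed.
equation 5 reversed and × 1/2: (-1/2)·(+12.5) = -6.25 kcal/mol
Since enthalpy is a state function, ΔH = (-1/2)·(-17.9) + (-1/2)·(-30.6) + (2)·(-26.8) + (-1/2)·(+12.5) = -35.6 kcal/mol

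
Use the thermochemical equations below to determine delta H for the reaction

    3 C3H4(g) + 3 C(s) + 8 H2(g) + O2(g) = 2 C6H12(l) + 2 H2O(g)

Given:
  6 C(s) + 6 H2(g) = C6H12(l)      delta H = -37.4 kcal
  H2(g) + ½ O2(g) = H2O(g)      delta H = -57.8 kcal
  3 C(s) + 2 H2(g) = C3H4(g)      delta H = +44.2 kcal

delta H = -323.0 kcal

equation 1 × 2 (×2 to match 2 C6H12(l) in the target): (2)·(-37.4) = -74.8 kcal
equation 2 × 2 (scale by 2 for the 2 H2O(g)): (2)·(-57.8) = -115.6 kcal
equation 3 reversed and × 3 (C3H4(g) must end up as a reactant; ×3 to match 3 C3H4(g) in the target): (-3)·(+44.2) = -132.6 kcal
delta H = (-74.8) + (-115.6) + (-132.6) = -323.0 kcal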